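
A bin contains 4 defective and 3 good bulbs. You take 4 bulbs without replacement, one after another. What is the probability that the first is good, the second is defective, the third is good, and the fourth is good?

Multiply the probability of each draw given the previous ones:
P = 3/7 × 4/6 × 2/5 × 1/4 = 24/840 = 1/35.

1/35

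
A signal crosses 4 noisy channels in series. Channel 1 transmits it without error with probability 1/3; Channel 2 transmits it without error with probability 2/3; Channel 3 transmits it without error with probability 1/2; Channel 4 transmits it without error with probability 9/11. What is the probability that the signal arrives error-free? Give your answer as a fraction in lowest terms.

Multiplying along the chain,
P = 1/3 × 2/3 × 1/2 × 9/11 = 18/198 = 1/11.

1/11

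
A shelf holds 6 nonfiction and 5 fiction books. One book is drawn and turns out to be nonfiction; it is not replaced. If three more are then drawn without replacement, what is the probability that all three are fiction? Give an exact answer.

1/12

After the first draw, 5 of the remaining 10 books are fiction.
P = 5/10 × 4/9 × 3/8 = 60/720 = 1/12.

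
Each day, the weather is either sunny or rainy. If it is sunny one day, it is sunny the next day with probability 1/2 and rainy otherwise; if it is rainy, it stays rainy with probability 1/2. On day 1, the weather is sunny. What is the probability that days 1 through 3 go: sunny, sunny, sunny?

1/4

Day 1 is given. For each transition, use the conditional probability from the current state:
P(sunny | sunny) = 1/2; P(sunny | sunny) = 1/2.
P = 1/2 × 1/2 = 1/4.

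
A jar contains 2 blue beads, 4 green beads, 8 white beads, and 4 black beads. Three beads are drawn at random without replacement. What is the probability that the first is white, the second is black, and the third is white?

7/153

Each draw changes the counts, so multiply the conditional probabilities along the sequence:
P = 8/18 × 4/17 × 7/16 = 224/4896 = 7/153.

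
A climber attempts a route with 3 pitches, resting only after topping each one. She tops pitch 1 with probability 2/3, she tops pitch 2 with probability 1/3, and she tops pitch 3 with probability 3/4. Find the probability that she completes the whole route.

1/6

The events are sequential, so multiply the conditional probabilities:
P = 2/3 × 1/3 × 3/4 = 6/36 = 1/6.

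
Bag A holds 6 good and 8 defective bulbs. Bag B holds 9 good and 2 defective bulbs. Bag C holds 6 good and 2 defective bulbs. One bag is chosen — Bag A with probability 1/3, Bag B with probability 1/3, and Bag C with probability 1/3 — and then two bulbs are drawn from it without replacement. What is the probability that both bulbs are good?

From Bag A: P(both good) = (6/14)(5/13) = 15/91.
From Bag B: P(both good) = (9/11)(8/10) = 36/55.
From Bag C: P(both good) = (6/8)(5/7) = 15/28.
Total probability = (1/3)(15/91) + (1/3)(36/55) + (1/3)(15/28) = 9043/20020.

9043/20020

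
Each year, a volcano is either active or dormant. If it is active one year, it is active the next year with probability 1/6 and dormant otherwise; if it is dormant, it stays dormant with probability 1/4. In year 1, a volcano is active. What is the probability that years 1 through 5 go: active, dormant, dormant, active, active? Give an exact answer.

Year 1 is given. For each transition, use the conditional probability from the current state:
P(dormant | active) = 5/6; P(dormant | dormant) = 1/4; P(active | dormant) = 3/4; P(active | active) = 1/6.
P = 5/6 × 1/4 × 3/4 × 1/6 = 15/576 = 5/192.

5/192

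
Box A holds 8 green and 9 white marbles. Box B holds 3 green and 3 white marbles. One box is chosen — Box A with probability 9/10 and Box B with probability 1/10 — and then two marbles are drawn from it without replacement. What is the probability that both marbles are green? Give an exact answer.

349/1700

From Box A: P(both green) = (8/17)(7/16) = 7/34.
From Box B: P(both green) = (3/6)(2/5) = 1/5.
Total probability = (9/10)(7/34) + (1/10)(1/5) = 349/1700.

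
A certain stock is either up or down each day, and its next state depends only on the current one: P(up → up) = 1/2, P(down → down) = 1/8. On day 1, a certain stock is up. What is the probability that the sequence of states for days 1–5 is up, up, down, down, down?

1/256

Day 1 is given. For each transition, use the conditional probability from the current state:
P(up | up) = 1/2; P(down | up) = 1/2; P(down | down) = 1/8; P(down | down) = 1/8.
P = 1/2 × 1/2 × 1/8 × 1/8 = 1/256.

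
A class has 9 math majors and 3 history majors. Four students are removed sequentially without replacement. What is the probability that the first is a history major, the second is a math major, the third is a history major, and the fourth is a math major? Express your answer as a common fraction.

Multiply the probability of each draw given the previous ones:
P = 3/12 × 9/11 × 2/10 × 8/9 = 432/11880 = 2/55.

2/55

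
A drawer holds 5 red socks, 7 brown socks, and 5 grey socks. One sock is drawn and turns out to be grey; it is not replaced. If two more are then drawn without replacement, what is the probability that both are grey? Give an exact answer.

After the first draw, 4 of the remaining 16 socks are grey.
P = 4/16 × 3/15 = 12/240 = 1/20.

1/20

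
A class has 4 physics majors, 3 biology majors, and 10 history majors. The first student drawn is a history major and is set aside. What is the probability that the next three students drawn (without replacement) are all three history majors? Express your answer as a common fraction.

3/20

With the first student removed, 9 history majors remain out of 16.
P = 9/16 × 8/15 × 7/14 = 504/3360 = 3/20.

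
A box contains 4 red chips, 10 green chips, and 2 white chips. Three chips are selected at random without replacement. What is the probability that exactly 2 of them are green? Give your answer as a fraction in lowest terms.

One ordering (green drawn first) has probability 10/16 × 9/15 × 6/14 = 540/3360 = 9/56.
There are C(3,2) = 3 such orderings, each equally likely, so P = 3 × 9/56 = 27/56.

27/56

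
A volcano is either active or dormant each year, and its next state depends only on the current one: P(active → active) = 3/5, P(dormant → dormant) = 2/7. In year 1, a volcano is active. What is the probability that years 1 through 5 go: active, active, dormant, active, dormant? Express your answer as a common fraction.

Year 1 is given. For each transition, use the conditional probability from the current state:
P(active | active) = 3/5; P(dormant | active) = 2/5; P(active | dormant) = 5/7; P(dormant | active) = 2/5.
P = 3/5 × 2/5 × 5/7 × 2/5 = 60/875 = 12/175.

12/175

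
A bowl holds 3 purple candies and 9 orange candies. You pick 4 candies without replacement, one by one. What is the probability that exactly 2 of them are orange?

One ordering (orange drawn first) has probability 9/12 × 8/11 × 3/10 × 2/9 = 432/11880 = 2/55.
There are C(4,2) = 6 such orderings, each equally likely, so P = 6 × 2/55 = 12/55.

12/55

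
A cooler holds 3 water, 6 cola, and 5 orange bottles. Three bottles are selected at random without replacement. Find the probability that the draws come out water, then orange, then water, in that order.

5/364

Multiply the probability of each draw given the previous ones:
P = 3/14 × 5/13 × 2/12 = 30/2184 = 5/364.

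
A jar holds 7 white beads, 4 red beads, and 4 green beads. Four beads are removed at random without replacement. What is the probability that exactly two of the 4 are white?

One ordering (white drawn first) has probability 7/15 × 6/14 × 8/13 × 7/12 = 2352/32760 = 14/195.
There are C(4,2) = 6 such orderings, each equally likely, so P = 6 × 14/195 = 28/65.

28/65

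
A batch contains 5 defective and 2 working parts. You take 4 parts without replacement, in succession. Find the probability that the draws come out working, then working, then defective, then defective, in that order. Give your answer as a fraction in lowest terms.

Each draw changes the counts, so multiply the conditional probabilities along the sequence:
P = 2/7 × 1/6 × 5/5 × 4/4 = 40/840 = 1/21.

1/21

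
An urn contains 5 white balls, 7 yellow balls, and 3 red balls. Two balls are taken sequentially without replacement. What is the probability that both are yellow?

1/5

P = 7/15 × 6/14 = 42/210 = 1/5.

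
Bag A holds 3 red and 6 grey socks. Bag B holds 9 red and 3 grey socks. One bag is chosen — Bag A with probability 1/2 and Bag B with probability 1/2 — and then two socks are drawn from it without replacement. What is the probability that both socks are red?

From Bag A: P(both red) = (3/9)(2/8) = 1/12.
From Bag B: P(both red) = (9/12)(8/11) = 6/11.
Total probability = (1/2)(1/12) + (1/2)(6/11) = 83/264.

83/264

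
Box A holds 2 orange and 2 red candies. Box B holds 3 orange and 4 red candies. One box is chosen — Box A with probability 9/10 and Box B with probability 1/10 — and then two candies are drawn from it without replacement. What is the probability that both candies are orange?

From Box A: P(both orange) = (2/4)(1/3) = 1/6.
From Box B: P(both orange) = (3/7)(2/6) = 1/7.
Total probability = (9/10)(1/6) + (1/10)(1/7) = 23/140.

23/140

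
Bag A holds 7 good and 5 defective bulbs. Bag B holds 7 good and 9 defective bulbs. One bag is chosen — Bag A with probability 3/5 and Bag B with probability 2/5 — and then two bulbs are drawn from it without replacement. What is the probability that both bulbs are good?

287/1100

From Bag A: P(both good) = (7/12)(6/11) = 7/22.
From Bag B: P(both good) = (7/16)(6/15) = 7/40.
Total probability = (3/5)(7/22) + (2/5)(7/40) = 287/1100.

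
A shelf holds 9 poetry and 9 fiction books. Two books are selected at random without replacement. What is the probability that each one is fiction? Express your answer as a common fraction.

4/17

P(every draw is fiction) = 9/18 × 8/17 = 72/306 = 4/17.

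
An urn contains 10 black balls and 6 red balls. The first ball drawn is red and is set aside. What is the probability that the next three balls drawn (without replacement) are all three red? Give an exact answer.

2/91

After the first draw, 5 of the remaining 15 balls are red.
P = 5/15 × 4/14 × 3/13 = 60/2730 = 2/91.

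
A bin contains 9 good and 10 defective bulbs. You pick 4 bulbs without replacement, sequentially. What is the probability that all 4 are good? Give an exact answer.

P(all good) = 9/19 × 8/18 × 7/17 × 6/16 = 3024/93024 = 21/646.

21/646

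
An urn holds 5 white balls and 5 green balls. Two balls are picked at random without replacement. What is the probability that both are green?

2/9

P = 5/10 × 4/9 = 20/90 = 2/9.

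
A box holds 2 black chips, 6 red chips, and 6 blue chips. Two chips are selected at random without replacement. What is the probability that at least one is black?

25/91

P(no black) = 12/14 × 11/13 = 132/182 = 66/91.
P(at least one) = 1 − 66/91 = 25/91.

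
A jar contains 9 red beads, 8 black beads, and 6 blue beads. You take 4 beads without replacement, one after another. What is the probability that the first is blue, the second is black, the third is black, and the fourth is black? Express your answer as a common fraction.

12/1265

Multiply the probability of each draw given the previous ones:
P = 6/23 × 8/22 × 7/21 × 6/20 = 2016/212520 = 12/1265.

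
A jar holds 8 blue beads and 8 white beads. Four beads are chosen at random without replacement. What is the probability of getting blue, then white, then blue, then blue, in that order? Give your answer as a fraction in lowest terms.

4/65

Chain rule:
P = 8/16 × 8/15 × 7/14 × 6/13 = 2688/43680 = 4/65.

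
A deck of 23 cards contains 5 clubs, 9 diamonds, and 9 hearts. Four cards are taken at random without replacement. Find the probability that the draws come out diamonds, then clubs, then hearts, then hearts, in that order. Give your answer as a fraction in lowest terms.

Each draw changes the counts, so multiply the conditional probabilities along the sequence:
P = 9/23 × 5/22 × 9/21 × 8/20 = 3240/212520 = 27/1771.

27/1771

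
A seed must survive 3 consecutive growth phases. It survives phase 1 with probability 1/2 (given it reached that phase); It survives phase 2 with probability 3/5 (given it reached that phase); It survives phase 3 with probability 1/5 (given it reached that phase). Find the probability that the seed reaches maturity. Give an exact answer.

3/50

Each stage is reached only if all earlier stages succeed, so
P = 1/2 × 3/5 × 1/5 = 3/50.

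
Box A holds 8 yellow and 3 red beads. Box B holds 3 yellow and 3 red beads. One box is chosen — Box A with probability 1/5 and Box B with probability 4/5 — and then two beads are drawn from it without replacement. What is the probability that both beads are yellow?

From Box A: P(both yellow) = (8/11)(7/10) = 28/55.
From Box B: P(both yellow) = (3/6)(2/5) = 1/5.
Total probability = (1/5)(28/55) + (4/5)(1/5) = 72/275.

72/275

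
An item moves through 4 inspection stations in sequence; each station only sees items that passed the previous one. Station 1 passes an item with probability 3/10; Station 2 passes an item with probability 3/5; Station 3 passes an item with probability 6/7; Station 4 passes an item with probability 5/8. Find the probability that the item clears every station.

27/280

The events are sequential, so multiply the conditional probabilities:
P = 3/10 × 3/5 × 6/7 × 5/8 = 270/2800 = 27/280.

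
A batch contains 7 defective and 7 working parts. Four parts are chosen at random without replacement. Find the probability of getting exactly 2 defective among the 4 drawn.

One ordering (defective drawn first) has probability 7/14 × 6/13 × 7/12 × 6/11 = 1764/24024 = 21/286.
There are C(4,2) = 6 such orderings, each equally likely, so P = 6 × 21/286 = 63/143.

63/143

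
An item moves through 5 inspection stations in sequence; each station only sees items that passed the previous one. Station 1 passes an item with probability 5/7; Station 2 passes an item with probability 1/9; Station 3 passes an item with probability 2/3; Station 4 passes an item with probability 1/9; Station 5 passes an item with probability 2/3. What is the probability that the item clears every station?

Multiplying along the chain,
P = 5/7 × 1/9 × 2/3 × 1/9 × 2/3 = 20/5103.

20/5103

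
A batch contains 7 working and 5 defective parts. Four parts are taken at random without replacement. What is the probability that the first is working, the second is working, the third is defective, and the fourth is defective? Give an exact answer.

Multiply the probability of each draw given the previous ones:
P = 7/12 × 6/11 × 5/10 × 4/9 = 840/11880 = 7/99.

7/99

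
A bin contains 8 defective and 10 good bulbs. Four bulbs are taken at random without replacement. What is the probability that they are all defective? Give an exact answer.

P(all defective) = 8/18 × 7/17 × 6/16 × 5/15 = 1680/73440 = 7/306.

7/306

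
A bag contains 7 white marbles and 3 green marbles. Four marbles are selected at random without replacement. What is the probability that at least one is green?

5/6

P(no green) = 7/10 × 6/9 × 5/8 × 4/7 = 840/5040 = 1/6.
P(at least one) = 1 − 1/6 = 5/6.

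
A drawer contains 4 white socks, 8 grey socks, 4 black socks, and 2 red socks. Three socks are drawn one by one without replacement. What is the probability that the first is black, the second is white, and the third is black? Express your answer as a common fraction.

1/102

Multiply the probability of each draw given the previous ones:
P = 4/18 × 4/17 × 3/16 = 48/4896 = 1/102.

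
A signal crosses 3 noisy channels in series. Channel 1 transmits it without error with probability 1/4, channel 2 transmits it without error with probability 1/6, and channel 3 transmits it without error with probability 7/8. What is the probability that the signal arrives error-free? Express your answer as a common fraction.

Multiplying along the chain,
P = 1/4 × 1/6 × 7/8 = 7/192.

7/192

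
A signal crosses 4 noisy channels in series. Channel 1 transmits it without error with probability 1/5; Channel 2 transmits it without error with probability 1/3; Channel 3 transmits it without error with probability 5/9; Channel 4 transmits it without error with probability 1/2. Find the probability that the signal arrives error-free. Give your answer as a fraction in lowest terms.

Multiplying along the chain,
P = 1/5 × 1/3 × 5/9 × 1/2 = 5/270 = 1/54.

1/54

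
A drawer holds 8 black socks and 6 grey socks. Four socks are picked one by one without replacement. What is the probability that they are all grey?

P = 6/14 × 5/13 × 4/12 × 3/11 = 360/24024 = 15/1001.

15/1001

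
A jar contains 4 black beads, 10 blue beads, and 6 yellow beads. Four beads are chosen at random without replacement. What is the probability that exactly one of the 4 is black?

One ordering (black drawn first) has probability 4/20 × 16/19 × 15/18 × 14/17 = 13440/116280 = 112/969.
There are C(4,1) = 4 such orderings, each equally likely, so P = 4 × 112/969 = 448/969.

448/969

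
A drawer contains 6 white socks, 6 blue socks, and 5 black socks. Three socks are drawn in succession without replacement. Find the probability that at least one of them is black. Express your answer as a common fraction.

P(no black) = 12/17 × 11/16 × 10/15 = 1320/4080 = 11/34.
P(at least one) = 1 − 11/34 = 23/34.

23/34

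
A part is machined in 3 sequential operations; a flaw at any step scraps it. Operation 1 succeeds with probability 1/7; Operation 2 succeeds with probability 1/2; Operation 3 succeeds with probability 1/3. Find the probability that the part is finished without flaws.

1/42

The events are sequential, so multiply the conditional probabilities:
P = 1/7 × 1/2 × 1/3 = 1/42.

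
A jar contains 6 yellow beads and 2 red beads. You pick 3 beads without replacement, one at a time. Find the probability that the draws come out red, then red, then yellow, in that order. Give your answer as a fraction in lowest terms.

Chain rule:
P = 2/8 × 1/7 × 6/6 = 12/336 = 1/28.

1/28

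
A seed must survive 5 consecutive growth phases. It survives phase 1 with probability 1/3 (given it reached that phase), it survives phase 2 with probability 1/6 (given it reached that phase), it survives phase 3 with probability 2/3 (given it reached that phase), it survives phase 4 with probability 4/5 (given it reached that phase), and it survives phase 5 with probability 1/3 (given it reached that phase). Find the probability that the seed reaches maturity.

The events are sequential, so multiply the conditional probabilities:
P = 1/3 × 1/6 × 2/3 × 4/5 × 1/3 = 8/810 = 4/405.

4/405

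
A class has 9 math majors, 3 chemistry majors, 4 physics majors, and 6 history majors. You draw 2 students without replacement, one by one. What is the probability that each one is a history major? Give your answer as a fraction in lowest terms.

P(all history majors) = 6/22 × 5/21 = 30/462 = 5/77.

5/77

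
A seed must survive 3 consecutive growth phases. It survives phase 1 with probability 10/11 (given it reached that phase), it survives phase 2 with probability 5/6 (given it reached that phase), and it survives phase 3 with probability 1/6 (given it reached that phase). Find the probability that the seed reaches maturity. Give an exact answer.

Multiplying along the chain,
P = 10/11 × 5/6 × 1/6 = 50/396 = 25/198.

25/198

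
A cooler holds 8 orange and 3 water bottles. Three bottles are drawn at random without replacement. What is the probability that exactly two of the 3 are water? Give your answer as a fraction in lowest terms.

One ordering (water drawn first) has probability 3/11 × 2/10 × 8/9 = 48/990 = 8/165.
There are C(3,2) = 3 such orderings, each equally likely, so P = 3 × 8/165 = 8/55.

8/55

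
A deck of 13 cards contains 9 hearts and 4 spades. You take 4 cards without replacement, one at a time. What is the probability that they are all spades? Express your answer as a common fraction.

P = 4/13 × 3/12 × 2/11 × 1/10 = 24/17160 = 1/715.

1/715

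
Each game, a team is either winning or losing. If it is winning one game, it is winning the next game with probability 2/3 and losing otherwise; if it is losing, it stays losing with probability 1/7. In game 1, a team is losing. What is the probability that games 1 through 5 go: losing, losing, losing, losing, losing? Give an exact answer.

Game 1 is given. For each transition, use the conditional probability from the current state:
P(losing | losing) = 1/7; P(losing | losing) = 1/7; P(losing | losing) = 1/7; P(losing | losing) = 1/7.
P = 1/7 × 1/7 × 1/7 × 1/7 = 1/2401.

1/2401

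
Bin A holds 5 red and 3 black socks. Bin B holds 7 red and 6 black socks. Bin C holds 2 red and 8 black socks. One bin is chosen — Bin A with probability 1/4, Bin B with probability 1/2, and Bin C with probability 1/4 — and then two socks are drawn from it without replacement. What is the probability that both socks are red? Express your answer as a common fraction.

7517/32760

From Bin A: P(both red) = (5/8)(4/7) = 5/14.
From Bin B: P(both red) = (7/13)(6/12) = 7/26.
From Bin C: P(both red) = (2/10)(1/9) = 1/45.
Total probability = (1/4)(5/14) + (1/2)(7/26) + (1/4)(1/45) = 7517/32760.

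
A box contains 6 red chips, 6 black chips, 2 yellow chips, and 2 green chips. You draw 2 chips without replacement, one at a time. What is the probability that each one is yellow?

1/120

P(every draw is yellow) = 2/16 × 1/15 = 2/240 = 1/120.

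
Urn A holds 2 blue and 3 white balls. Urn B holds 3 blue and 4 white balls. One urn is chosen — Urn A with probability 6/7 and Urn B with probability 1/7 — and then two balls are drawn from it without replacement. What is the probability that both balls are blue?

26/245

From Urn A: P(both blue) = (2/5)(1/4) = 1/10.
From Urn B: P(both blue) = (3/7)(2/6) = 1/7.
Total probability = (6/7)(1/10) + (1/7)(1/7) = 26/245.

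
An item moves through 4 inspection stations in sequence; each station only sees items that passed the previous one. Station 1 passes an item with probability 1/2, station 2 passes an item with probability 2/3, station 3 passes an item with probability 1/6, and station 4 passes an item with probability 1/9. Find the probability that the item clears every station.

The events are sequential, so multiply the conditional probabilities:
P = 1/2 × 2/3 × 1/6 × 1/9 = 2/324 = 1/162.

1/162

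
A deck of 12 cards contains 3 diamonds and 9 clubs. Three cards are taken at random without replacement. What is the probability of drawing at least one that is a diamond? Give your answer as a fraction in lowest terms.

P(no diamonds) = 9/12 × 8/11 × 7/10 = 504/1320 = 21/55.
P(at least one) = 1 − 21/55 = 34/55.

34/55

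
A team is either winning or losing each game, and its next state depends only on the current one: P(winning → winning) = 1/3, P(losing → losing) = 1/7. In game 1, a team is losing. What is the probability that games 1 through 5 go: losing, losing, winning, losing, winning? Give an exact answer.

24/343

Game 1 is given. For each transition, use the conditional probability from the current state:
P(losing | losing) = 1/7; P(winning | losing) = 6/7; P(losing | winning) = 2/3; P(winning | losing) = 6/7.
P = 1/7 × 6/7 × 2/3 × 6/7 = 72/1029 = 24/343.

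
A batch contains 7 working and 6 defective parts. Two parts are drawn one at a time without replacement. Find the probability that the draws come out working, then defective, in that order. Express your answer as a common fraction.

Each draw changes the counts, so multiply the conditional probabilities along the sequence:
P = 7/13 × 6/12 = 42/156 = 7/26.

7/26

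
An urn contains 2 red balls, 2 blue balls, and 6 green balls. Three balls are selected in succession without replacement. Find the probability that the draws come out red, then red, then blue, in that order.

1/180

Each draw changes the counts, so multiply the conditional probabilities along the sequence:
P = 2/10 × 1/9 × 2/8 = 4/720 = 1/180.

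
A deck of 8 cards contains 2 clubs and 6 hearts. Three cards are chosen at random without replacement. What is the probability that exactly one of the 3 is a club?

15/28

One ordering (a club drawn first) has probability 2/8 × 6/7 × 5/6 = 60/336 = 5/28.
There are C(3,1) = 3 such orderings, each equally likely, so P = 3 × 5/28 = 15/28.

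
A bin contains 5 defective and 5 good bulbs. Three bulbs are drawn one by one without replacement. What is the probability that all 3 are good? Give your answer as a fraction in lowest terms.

P(all good) = 5/10 × 4/9 × 3/8 = 60/720 = 1/12.

1/12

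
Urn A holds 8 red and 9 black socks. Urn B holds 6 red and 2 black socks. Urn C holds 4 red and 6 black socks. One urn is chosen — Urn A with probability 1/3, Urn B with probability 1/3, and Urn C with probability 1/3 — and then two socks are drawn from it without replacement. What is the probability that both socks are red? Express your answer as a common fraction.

From Urn A: P(both red) = (8/17)(7/16) = 7/34.
From Urn B: P(both red) = (6/8)(5/7) = 15/28.
From Urn C: P(both red) = (4/10)(3/9) = 2/15.
Total probability = (1/3)(7/34) + (1/3)(15/28) + (1/3)(2/15) = 6247/21420.

6247/21420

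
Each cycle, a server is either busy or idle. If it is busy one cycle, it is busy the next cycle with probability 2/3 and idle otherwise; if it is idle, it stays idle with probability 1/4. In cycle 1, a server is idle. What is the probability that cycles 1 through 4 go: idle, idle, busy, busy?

Cycle 1 is given. For each transition, use the conditional probability from the current state:
P(idle | idle) = 1/4; P(busy | idle) = 3/4; P(busy | busy) = 2/3.
P = 1/4 × 3/4 × 2/3 = 6/48 = 1/8.

1/8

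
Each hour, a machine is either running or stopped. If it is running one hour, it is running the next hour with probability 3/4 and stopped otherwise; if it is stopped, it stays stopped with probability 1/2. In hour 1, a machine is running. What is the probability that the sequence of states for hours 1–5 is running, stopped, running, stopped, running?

Hour 1 is given. For each transition, use the conditional probability from the current state:
P(stopped | running) = 1/4; P(running | stopped) = 1/2; P(stopped | running) = 1/4; P(running | stopped) = 1/2.
P = 1/4 × 1/2 × 1/4 × 1/2 = 1/64.

1/64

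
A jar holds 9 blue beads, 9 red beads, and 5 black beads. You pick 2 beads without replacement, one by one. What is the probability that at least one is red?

162/253

P(no red) = 14/23 × 13/22 = 182/506 = 91/253.
P(at least one) = 1 − 91/253 = 162/253.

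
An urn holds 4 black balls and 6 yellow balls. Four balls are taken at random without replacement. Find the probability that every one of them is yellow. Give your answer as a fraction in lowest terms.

P(all yellow) = 6/10 × 5/9 × 4/8 × 3/7 = 360/5040 = 1/14.

1/14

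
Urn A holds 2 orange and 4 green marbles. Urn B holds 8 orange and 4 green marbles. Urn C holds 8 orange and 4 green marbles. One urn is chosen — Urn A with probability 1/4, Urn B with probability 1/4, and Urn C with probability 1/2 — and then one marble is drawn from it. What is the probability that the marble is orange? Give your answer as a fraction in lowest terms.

7/12

From Urn A: P(orange) = 2/6.
From Urn B: P(orange) = 8/12.
From Urn C: P(orange) = 8/12.
Total probability = (1/4)(2/6) + (1/4)(8/12) + (1/2)(8/12) = 7/12.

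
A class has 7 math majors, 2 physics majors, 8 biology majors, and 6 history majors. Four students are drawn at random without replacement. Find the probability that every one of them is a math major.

1/253

P = 7/23 × 6/22 × 5/21 × 4/20 = 840/212520 = 1/253.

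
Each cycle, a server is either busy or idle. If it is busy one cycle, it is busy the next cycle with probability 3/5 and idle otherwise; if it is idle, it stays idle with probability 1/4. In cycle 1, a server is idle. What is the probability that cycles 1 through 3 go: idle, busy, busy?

Cycle 1 is given. For each transition, use the conditional probability from the current state:
P(busy | idle) = 3/4; P(busy | busy) = 3/5.
P = 3/4 × 3/5 = 9/20.

9/20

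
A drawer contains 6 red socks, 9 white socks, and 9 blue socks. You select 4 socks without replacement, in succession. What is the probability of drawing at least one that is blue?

P(no blue) = 15/24 × 14/23 × 13/22 × 12/21 = 32760/255024 = 65/506.
P(at least one) = 1 − 65/506 = 441/506.

441/506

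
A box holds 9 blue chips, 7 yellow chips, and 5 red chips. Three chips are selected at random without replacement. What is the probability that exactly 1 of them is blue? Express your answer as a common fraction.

297/665

One ordering (blue drawn first) has probability 9/21 × 12/20 × 11/19 = 1188/7980 = 99/665.
There are C(3,1) = 3 such orderings, each equally likely, so P = 3 × 99/665 = 297/665.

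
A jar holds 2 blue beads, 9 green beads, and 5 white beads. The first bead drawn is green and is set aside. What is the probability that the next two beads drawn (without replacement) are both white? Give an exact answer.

2/21

With the first bead removed, 5 white remain out of 15.
P = 5/15 × 4/14 = 20/210 = 2/21.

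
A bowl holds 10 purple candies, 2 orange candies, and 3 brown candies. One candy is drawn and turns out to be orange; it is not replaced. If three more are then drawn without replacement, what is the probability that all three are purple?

30/91

With the first candy removed, 10 purple remain out of 14.
P = 10/14 × 9/13 × 8/12 = 720/2184 = 30/91.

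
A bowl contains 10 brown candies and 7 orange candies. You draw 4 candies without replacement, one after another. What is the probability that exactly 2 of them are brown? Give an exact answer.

One ordering (brown drawn first) has probability 10/17 × 9/16 × 7/15 × 6/14 = 3780/57120 = 9/136.
There are C(4,2) = 6 such orderings, each equally likely, so P = 6 × 9/136 = 27/68.

27/68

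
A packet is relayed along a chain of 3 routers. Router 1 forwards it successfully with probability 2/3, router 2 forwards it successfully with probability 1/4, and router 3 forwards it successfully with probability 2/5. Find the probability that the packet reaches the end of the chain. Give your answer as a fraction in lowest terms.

1/15

Multiplying along the chain,
P = 2/3 × 1/4 × 2/5 = 4/60 = 1/15.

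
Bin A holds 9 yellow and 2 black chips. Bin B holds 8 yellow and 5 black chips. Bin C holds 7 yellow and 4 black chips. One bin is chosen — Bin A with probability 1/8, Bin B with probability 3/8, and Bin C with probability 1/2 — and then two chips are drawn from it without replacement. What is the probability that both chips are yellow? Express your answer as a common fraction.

From Bin A: P(both yellow) = (9/11)(8/10) = 36/55.
From Bin B: P(both yellow) = (8/13)(7/12) = 14/39.
From Bin C: P(both yellow) = (7/11)(6/10) = 21/55.
Total probability = (1/8)(36/55) + (3/8)(14/39) + (1/2)(21/55) = 233/572.

233/572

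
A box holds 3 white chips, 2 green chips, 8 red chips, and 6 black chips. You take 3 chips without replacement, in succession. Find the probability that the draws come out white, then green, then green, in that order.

1/969

Multiply the probability of each draw given the previous ones:
P = 3/19 × 2/18 × 1/17 = 6/5814 = 1/969.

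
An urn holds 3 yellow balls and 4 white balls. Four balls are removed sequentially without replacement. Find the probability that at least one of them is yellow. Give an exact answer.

34/35

P(no yellow) = 4/7 × 3/6 × 2/5 × 1/4 = 24/840 = 1/35.
P(at least one) = 1 − 1/35 = 34/35.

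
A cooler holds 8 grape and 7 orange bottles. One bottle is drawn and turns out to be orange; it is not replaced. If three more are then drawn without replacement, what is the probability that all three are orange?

After the first draw, 6 of the remaining 14 bottles are orange.
P = 6/14 × 5/13 × 4/12 = 120/2184 = 5/91.

5/91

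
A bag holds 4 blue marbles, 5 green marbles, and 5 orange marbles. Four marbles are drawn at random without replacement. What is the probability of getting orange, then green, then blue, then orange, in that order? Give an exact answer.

Multiply the probability of each draw given the previous ones:
P = 5/14 × 5/13 × 4/12 × 4/11 = 400/24024 = 50/3003.

50/3003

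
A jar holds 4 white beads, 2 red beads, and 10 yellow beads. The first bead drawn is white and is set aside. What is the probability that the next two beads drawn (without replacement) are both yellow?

3/7

After the first draw, 10 of the remaining 15 beads are yellow.
P = 10/15 × 9/14 = 90/210 = 3/7.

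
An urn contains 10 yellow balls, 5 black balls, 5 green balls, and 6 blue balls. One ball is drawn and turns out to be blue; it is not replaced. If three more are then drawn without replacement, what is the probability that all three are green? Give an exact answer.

1/230

With the first ball removed, 5 green remain out of 25.
P = 5/25 × 4/24 × 3/23 = 60/13800 = 1/230.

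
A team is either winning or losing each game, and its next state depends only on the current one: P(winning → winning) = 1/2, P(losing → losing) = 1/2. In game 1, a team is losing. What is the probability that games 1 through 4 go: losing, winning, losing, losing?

Game 1 is given. For each transition, use the conditional probability from the current state:
P(winning | losing) = 1/2; P(losing | winning) = 1/2; P(losing | losing) = 1/2.
P = 1/2 × 1/2 × 1/2 = 1/8.

1/8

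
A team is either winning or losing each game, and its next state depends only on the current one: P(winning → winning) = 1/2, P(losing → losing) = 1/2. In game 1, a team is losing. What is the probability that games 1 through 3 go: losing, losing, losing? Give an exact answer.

Game 1 is given. For each transition, use the conditional probability from the current state:
P(losing | losing) = 1/2; P(losing | losing) = 1/2.
P = 1/2 × 1/2 = 1/4.

1/4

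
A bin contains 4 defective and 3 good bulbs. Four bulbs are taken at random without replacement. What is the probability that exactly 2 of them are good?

One ordering (good drawn first) has probability 3/7 × 2/6 × 4/5 × 3/4 = 72/840 = 3/35.
There are C(4,2) = 6 such orderings, each equally likely, so P = 6 × 3/35 = 18/35.

18/35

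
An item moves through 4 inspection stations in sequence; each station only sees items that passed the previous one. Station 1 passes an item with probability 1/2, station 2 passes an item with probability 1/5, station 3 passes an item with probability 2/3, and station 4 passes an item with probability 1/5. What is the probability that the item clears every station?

Multiplying along the chain,
P = 1/2 × 1/5 × 2/3 × 1/5 = 2/150 = 1/75.

1/75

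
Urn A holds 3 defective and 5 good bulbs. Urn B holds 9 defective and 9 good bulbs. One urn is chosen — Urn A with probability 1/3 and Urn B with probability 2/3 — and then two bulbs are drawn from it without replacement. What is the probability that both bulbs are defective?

275/1428

From Urn A: P(both defective) = (3/8)(2/7) = 3/28.
From Urn B: P(both defective) = (9/18)(8/17) = 4/17.
Total probability = (1/3)(3/28) + (2/3)(4/17) = 275/1428.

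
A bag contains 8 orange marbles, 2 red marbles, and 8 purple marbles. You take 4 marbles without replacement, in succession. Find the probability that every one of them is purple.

P = 8/18 × 7/17 × 6/16 × 5/15 = 1680/73440 = 7/306.

7/306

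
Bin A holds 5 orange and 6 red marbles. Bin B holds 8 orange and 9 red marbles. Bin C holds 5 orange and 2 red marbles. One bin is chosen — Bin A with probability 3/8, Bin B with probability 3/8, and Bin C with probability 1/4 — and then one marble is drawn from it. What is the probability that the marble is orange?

5503/10472

From Bin A: P(orange) = 5/11.
From Bin B: P(orange) = 8/17.
From Bin C: P(orange) = 5/7.
Total probability = (3/8)(5/11) + (3/8)(8/17) + (1/4)(5/7) = 5503/10472.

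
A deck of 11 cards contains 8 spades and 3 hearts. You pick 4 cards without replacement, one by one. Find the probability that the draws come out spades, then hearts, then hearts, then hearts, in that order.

1/165

Multiply the probability of each draw given the previous ones:
P = 8/11 × 3/10 × 2/9 × 1/8 = 48/7920 = 1/165.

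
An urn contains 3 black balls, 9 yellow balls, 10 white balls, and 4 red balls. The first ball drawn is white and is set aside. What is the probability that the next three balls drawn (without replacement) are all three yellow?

With the first ball removed, 9 yellow remain out of 25.
P = 9/25 × 8/24 × 7/23 = 504/13800 = 21/575.

21/575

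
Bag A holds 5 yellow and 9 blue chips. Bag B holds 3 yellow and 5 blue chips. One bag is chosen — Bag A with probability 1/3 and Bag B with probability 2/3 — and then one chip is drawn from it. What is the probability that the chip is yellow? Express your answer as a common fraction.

31/84

From Bag A: P(yellow) = 5/14.
From Bag B: P(yellow) = 3/8.
Total probability = (1/3)(5/14) + (2/3)(3/8) = 31/84.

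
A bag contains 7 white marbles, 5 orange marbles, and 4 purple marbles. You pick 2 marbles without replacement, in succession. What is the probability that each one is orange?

1/12

P(every draw is orange) = 5/16 × 4/15 = 20/240 = 1/12.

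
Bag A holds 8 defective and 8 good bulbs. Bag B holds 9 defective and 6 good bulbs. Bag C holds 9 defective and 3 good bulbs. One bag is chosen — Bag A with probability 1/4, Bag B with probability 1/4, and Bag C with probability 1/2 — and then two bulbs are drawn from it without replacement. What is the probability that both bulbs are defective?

From Bag A: P(both defective) = (8/16)(7/15) = 7/30.
From Bag B: P(both defective) = (9/15)(8/14) = 12/35.
From Bag C: P(both defective) = (9/12)(8/11) = 6/11.
Total probability = (1/4)(7/30) + (1/4)(12/35) + (1/2)(6/11) = 3851/9240.

3851/9240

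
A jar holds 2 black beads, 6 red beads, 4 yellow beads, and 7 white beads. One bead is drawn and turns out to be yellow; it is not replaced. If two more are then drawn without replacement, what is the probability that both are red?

5/51

With the first bead removed, 6 red remain out of 18.
P = 6/18 × 5/17 = 30/306 = 5/51.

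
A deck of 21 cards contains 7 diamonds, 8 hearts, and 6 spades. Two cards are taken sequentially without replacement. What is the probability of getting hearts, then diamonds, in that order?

2/15

Each draw changes the counts, so multiply the conditional probabilities along the sequence:
P = 8/21 × 7/20 = 56/420 = 2/15.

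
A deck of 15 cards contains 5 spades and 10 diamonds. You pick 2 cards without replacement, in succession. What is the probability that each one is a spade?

2/21

P(every draw is a spade) = 5/15 × 4/14 = 20/210 = 2/21.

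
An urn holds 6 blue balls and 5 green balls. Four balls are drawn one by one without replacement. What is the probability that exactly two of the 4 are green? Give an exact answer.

5/11

One ordering (green drawn first) has probability 5/11 × 4/10 × 6/9 × 5/8 = 600/7920 = 5/66.
There are C(4,2) = 6 such orderings, each equally likely, so P = 6 × 5/66 = 5/11.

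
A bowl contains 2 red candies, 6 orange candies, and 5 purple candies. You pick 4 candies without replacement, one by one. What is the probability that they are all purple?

1/143

P(every draw is purple) = 5/13 × 4/12 × 3/11 × 2/10 = 120/17160 = 1/143.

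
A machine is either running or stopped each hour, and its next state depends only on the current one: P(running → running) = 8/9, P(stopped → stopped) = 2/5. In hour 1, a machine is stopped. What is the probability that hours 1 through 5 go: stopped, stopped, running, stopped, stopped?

Hour 1 is given. For each transition, use the conditional probability from the current state:
P(stopped | stopped) = 2/5; P(running | stopped) = 3/5; P(stopped | running) = 1/9; P(stopped | stopped) = 2/5.
P = 2/5 × 3/5 × 1/9 × 2/5 = 12/1125 = 4/375.

4/375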